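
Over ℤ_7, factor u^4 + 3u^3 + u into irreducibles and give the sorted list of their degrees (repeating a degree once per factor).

1, 1, 2

Write h(u) = u^4 + 3u^3 + u.
Linear factors from roots: (u), (u + 5).
Complete factorization: h(u) = (u)·(u + 5)·(u^2 + 5u + 3).
Factor degrees with multiplicity: 1 + 1 + 2 = 4.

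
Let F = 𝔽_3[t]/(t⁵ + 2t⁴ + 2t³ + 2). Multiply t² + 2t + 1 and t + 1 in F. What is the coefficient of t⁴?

Multiply in 𝔽_3[t]: (t² + 2t + 1)·(t + 1) = t³ + 1.
Reduced: t³ + 1.

0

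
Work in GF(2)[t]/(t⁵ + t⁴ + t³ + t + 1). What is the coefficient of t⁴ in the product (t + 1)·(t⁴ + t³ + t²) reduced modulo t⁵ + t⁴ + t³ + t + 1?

1

Multiply in GF(2)[t]: (t + 1)·(t⁴ + t³ + t²) = t⁵ + t².
Reduce using t⁵ ≡ t⁴ + t³ + t + 1 (mod t⁵ + t⁴ + t³ + t + 1).
Reduced: t⁴ + t³ + t² + t + 1.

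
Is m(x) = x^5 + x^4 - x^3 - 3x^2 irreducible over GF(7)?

No

Check for roots in GF(7): m(0) = 0 → root; m(1) = 5; m(2) = 0 → root; m(3) = 4; m(4) = 6; m(5) = 1; m(6) = 5.
m(0) = 0, so (x) divides m(x); m is reducible.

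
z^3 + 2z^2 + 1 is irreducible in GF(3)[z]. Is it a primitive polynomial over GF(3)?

Yes

Write f(z) = z^3 + 2z^2 + 1.
|GF(3^3)^×| = 3^3 − 1 = 26. Prime factorization: 26 = 2·13.
f is primitive ⇔ z has order 26 in GF(3)[z]/(f), i.e. z^(26/q) ≠ 1 for each prime q | 26.
z^(13) mod f = 2.
z^(2) mod f = z^2.
None equal 1, so z has full order 26; f is primitive.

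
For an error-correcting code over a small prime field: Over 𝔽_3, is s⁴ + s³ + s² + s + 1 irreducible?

Yes

Write P(s) = s⁴ + s³ + s² + s + 1.
Check for roots in 𝔽_3: P(0) = 1; P(1) = 2; P(2) = 1.
No roots, so no linear factors.
Monic irreducibles of degree 2 over GF(3): s² + 1, s² + s + 2, s² + 2s + 2.
None of them divide P (all give nonzero remainder).
No irreducible factor of degree ≤ 2 exists, so P is irreducible over GF(3).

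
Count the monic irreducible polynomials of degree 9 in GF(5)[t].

x^(5^9) − x is the product of all monic irreducibles of degree dividing 9; Möbius inversion gives N = (1/9) Σ μ(9/d)·5^d.
Divisors of 9: 1, 3, 9; μ(9/d) for each: 0, -1, 1.
Σ = − 5^3 + 5^9 = 1953000.
N = 1953000/9 = 217000.

217000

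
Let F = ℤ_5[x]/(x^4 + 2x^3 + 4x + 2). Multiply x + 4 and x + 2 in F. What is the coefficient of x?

1

Multiply in ℤ_5[x]: (x + 4)·(x + 2) = x^2 + x + 3.
Reduced: x^2 + x + 3.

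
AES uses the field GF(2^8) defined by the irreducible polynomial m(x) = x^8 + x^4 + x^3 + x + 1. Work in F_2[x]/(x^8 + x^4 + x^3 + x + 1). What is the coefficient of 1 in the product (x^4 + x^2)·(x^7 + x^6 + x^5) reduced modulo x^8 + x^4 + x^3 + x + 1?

Multiply in F_2[x]: (x^4 + x^2)·(x^7 + x^6 + x^5) = x^11 + x^10 + x^8 + x^7.
Reduce using x^8 ≡ x^4 + x^3 + x + 1 (mod x^8 + x^4 + x^3 + x + 1).
Reduced: x^5 + x^3 + x^2 + x + 1.

1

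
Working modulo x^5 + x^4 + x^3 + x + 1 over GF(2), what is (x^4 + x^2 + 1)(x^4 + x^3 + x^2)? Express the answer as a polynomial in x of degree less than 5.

Multiply in GF(2)[x]: (x^4 + x^2 + 1)·(x^4 + x^3 + x^2) = x^8 + x^7 + x^5 + x^3 + x^2.
Reduce using x^5 ≡ x^4 + x^3 + x + 1 (mod x^5 + x^4 + x^3 + x + 1).
Reduced: x.

x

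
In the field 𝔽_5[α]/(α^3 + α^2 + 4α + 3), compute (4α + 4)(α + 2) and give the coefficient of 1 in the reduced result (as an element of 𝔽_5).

3

Multiply in 𝔽_5[α]: (4α + 4)·(α + 2) = 4α^2 + 2α + 3.
Reduced: 4α^2 + 2α + 3.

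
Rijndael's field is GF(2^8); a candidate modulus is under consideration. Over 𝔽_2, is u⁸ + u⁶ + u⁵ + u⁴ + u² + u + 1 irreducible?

Yes

Write g(u) = u⁸ + u⁶ + u⁵ + u⁴ + u² + u + 1.
Check for roots in 𝔽_2: g(0) = 1; g(1) = 1.
No roots, so no linear factors.
Monic irreducibles of degree 2 over GF(2): u² + u + 1.
None of them divide g (all give nonzero remainder).
Monic irreducibles of degree 3 over GF(2): u³ + u + 1, u³ + u² + 1.
None of them divide g (all give nonzero remainder).
Monic irreducibles of degree 4 over GF(2): u⁴ + u + 1, u⁴ + u³ + 1, u⁴ + u³ + u² + u + 1.
None of them divide g (all give nonzero remainder).
No irreducible factor of degree ≤ 4 exists, so g is irreducible over GF(2).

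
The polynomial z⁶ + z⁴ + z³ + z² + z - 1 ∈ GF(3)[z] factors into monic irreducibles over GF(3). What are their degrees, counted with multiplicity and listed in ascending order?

Write g(z) = z⁶ + z⁴ + z³ + z² + z - 1.
Roots in GF(3): g(0) = 2; g(1) = 1; g(2) = 0 → root.
Linear factors from roots: (z + 1).
Complete factorization: g(z) = (z + 1)·(z² + z - 1)·(z³ + z² - z + 1).
Factor degrees with multiplicity: 1 + 2 + 3 = 6.

1, 2, 3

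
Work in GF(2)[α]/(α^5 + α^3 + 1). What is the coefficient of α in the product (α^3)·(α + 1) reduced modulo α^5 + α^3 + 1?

0

Multiply in GF(2)[α]: (α^3)·(α + 1) = α^4 + α^3.
Reduced: α^4 + α^3.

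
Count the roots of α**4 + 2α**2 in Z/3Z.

3

Write g(α) = α**4 + 2α**2.
Evaluate at each of the 3 elements of Z/3Z:
g(0) = 0 → root; g(1) = 0 → root; g(2) = 0 → root.
Roots: {0, 1, 2}.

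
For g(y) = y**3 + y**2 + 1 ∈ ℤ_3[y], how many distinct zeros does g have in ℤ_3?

Evaluate at each of the 3 elements of ℤ_3:
g(0) = 1; g(1) = 0 → root; g(2) = 1.
Roots: {1}.

1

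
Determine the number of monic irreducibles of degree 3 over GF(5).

x^(5^3) − x is the product of all monic irreducibles of degree dividing 3; Möbius inversion gives N = (1/3) Σ μ(3/d)·5^d.
Divisors of 3: 1, 3; μ(3/d) for each: -1, 1.
Σ = − 5^1 + 5^3 = 120.
N = 120/3 = 40.

40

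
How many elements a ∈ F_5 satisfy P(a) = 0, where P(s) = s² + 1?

Evaluate at each of the 5 elements of F_5:
P(0) = 1; P(1) = 2; P(2) = 0 → root; P(3) = 0 → root; P(4) = 2.
Roots: {2, 3}.

2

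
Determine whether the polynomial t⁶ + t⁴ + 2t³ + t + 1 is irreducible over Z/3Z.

Write f(t) = t⁶ + t⁴ + 2t³ + t + 1.
Check for roots in Z/3Z: f(0) = 1; f(1) = 0 → root; f(2) = 0 → root.
f(1) = 0, so (t − 1) divides f(t); f is reducible.

No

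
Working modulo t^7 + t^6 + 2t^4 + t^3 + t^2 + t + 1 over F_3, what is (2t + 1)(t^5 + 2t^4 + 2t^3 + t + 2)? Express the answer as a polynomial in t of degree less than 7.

2t^6 + 2t^5 + 2t^3 + 2t^2 + 2t + 2

Multiply in F_3[t]: (2t + 1)·(t^5 + 2t^4 + 2t^3 + t + 2) = 2t^6 + 2t^5 + 2t^3 + 2t^2 + 2t + 2.
Reduced: 2t^6 + 2t^5 + 2t^3 + 2t^2 + 2t + 2.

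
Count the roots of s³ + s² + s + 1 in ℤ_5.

Write h(s) = s³ + s² + s + 1.
Evaluate at each of the 5 elements of ℤ_5:
h(0) = 1; h(1) = 4; h(2) = 0 → root; h(3) = 0 → root; h(4) = 0 → root.
Roots: {2, 3, 4}.

3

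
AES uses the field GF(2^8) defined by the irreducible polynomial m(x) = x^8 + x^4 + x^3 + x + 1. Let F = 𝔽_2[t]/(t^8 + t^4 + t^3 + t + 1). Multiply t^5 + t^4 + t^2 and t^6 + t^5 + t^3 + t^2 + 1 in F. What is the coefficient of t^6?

0

Multiply in 𝔽_2[t]: (t^5 + t^4 + t^2)·(t^6 + t^5 + t^3 + t^2 + 1) = t^11 + t^9 + t^7 + t^6 + t^2.
Reduce using t^8 ≡ t^4 + t^3 + t + 1 (mod t^8 + t^4 + t^3 + t + 1).
Reduced: t^5 + t^3 + t.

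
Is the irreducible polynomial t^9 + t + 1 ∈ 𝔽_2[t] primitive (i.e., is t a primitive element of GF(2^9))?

No

Write f(t) = t^9 + t + 1.
|GF(2^9)^×| = 2^9 − 1 = 511. Prime factorization: 511 = 7·73.
f is primitive ⇔ t has order 511 in GF(2)[t]/(f), i.e. t^(511/q) ≠ 1 for each prime q | 511.
t^(73) mod f = 1
t^(7) mod f = t^7.
Since t^(73) = 1, the order of t divides 73 < 511; not primitive.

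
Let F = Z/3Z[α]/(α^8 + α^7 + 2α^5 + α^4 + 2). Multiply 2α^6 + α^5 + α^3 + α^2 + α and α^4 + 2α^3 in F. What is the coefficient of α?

Multiply in Z/3Z[α]: (2α^6 + α^5 + α^3 + α^2 + α)·(α^4 + 2α^3) = 2α^10 + 2α^9 + 2α^8 + α^7 + 2α^4.
Reduce using α^8 ≡ 2α^7 + α^5 + 2α^4 + 1 (mod α^8 + α^7 + 2α^5 + α^4 + 2).
Reduced: α^7 + α^6 + 2α^5 + 2α^2 + 2.

0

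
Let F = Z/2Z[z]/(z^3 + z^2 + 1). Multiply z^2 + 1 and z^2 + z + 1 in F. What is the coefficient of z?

0

Multiply in Z/2Z[z]: (z^2 + 1)·(z^2 + z + 1) = z^4 + z^3 + z + 1.
Reduce using z^3 ≡ z^2 + 1 (mod z^3 + z^2 + 1).
Reduced: 1.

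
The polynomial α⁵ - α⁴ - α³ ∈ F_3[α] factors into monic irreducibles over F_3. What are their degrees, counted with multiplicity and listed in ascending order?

Write f(α) = α⁵ - α⁴ - α³.
Roots in F_3: f(0) = 0 → root; f(1) = 2; f(2) = 2.
Linear factors from roots: (α).
Complete factorization: f(α) = (α)^3·(α² - α - 1).
Factor degrees with multiplicity: 1 + 1 + 1 + 2 = 5.

1, 1, 1, 2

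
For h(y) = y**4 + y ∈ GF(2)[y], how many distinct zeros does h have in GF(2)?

Evaluate at each of the 2 elements of GF(2):
h(0) = 0 → root; h(1) = 0 → root.
Roots: {0, 1}.

2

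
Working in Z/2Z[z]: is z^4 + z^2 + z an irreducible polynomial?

Write h(z) = z^4 + z^2 + z.
Check for roots in Z/2Z: h(0) = 0 → root; h(1) = 1.
h(0) = 0, so (z) divides h(z); h is reducible.

No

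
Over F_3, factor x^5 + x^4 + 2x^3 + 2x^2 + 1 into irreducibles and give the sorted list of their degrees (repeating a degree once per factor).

5

Write g(x) = x^5 + x^4 + 2x^3 + 2x^2 + 1.
Roots in F_3: g(0) = 1; g(1) = 1; g(2) = 1.
Complete factorization: g(x) = (x^5 + x^4 + 2x^3 + 2x^2 + 1).
Factor degrees with multiplicity: 5 = 5.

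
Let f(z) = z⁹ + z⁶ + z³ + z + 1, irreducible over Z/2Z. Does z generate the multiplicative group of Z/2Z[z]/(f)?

No

|GF(2^9)^×| = 2^9 − 1 = 511. Prime factorization: 511 = 7·73.
f is primitive ⇔ z has order 511 in GF(2)[z]/(f), i.e. z^(511/q) ≠ 1 for each prime q | 511.
z^(73) mod f = 1
z^(7) mod f = z⁷.
Since z^(73) = 1, the order of z divides 73 < 511; not primitive.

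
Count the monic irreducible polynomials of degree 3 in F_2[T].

x^(2^3) − x is the product of all monic irreducibles of degree dividing 3; Möbius inversion gives N = (1/3) Σ μ(3/d)·2^d.
Divisors of 3: 1, 3; μ(3/d) for each: -1, 1.
Σ = − 2^1 + 2^3 = 6.
N = 6/3 = 2.

2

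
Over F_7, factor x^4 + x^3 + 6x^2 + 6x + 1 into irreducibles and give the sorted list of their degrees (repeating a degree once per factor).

1, 1, 2

Write f(x) = x^4 + x^3 + 6x^2 + 6x + 1.
Linear factors from roots: (x + 3), (x + 2).
Complete factorization: f(x) = (x + 2)·(x + 3)·(x^2 + 3x + 6).
Factor degrees with multiplicity: 1 + 1 + 2 = 4.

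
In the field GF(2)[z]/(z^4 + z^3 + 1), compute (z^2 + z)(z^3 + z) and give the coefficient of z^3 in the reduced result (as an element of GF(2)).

Multiply in GF(2)[z]: (z^2 + z)·(z^3 + z) = z^5 + z^4 + z^3 + z^2.
Reduce using z^4 ≡ z^3 + 1 (mod z^4 + z^3 + 1).
Reduced: z^3 + z^2 + z.

1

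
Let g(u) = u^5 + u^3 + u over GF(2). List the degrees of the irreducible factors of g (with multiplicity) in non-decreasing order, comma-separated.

1, 2, 2

Roots in GF(2): g(0) = 0 → root; g(1) = 1.
Linear factors from roots: (u).
Complete factorization: g(u) = (u)·(u^2 + u + 1)^2.
Factor degrees with multiplicity: 1 + 2 + 2 = 5.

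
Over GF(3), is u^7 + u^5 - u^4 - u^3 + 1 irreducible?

Write f(u) = u^7 + u^5 - u^4 - u^3 + 1.
Check for roots in GF(3): f(0) = 1; f(1) = 1; f(2) = 2.
No roots, so no linear factors.
Monic irreducibles of degree 2 over GF(3): u^2 + 1, u^2 + u - 1, u^2 - u - 1.
None of them divide f (all give nonzero remainder).
Degree-3 irreducible divisors: test the 8 monic irreducibles of degree 3 over GF(3).
None of them divide f (all give nonzero remainder).
No irreducible factor of degree ≤ 3 exists, so f is irreducible over GF(3).

Yes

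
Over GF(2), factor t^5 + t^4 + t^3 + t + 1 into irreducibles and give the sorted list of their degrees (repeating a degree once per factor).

Write h(t) = t^5 + t^4 + t^3 + t + 1.
Roots in GF(2): h(0) = 1; h(1) = 1.
Complete factorization: h(t) = (t^5 + t^4 + t^3 + t + 1).
Factor degrees with multiplicity: 5 = 5.

5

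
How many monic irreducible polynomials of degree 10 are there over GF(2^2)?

104754

x^(4^10) − x is the product of all monic irreducibles of degree dividing 10; Möbius inversion gives N = (1/10) Σ μ(10/d)·4^d.
Divisors of 10: 1, 2, 5, 10; μ(10/d) for each: 1, -1, -1, 1.
Σ = 4^1 − 4^2 − 4^5 + 4^10 = 1047540.
N = 1047540/10 = 104754.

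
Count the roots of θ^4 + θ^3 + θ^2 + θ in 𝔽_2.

2

Write h(θ) = θ^4 + θ^3 + θ^2 + θ.
Evaluate at each of the 2 elements of 𝔽_2:
h(0) = 0 → root; h(1) = 0 → root.
Roots: {0, 1}.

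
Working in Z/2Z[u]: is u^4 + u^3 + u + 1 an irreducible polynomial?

No

Write g(u) = u^4 + u^3 + u + 1.
Check for roots in Z/2Z: g(0) = 1; g(1) = 0 → root.
g(1) = 0, so (u − 1) divides g(u); g is reducible.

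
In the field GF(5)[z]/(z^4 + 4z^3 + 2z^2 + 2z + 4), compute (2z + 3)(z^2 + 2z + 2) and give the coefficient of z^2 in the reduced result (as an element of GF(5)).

2

Multiply in GF(5)[z]: (2z + 3)·(z^2 + 2z + 2) = 2z^3 + 2z^2 + 1.
Reduced: 2z^3 + 2z^2 + 1.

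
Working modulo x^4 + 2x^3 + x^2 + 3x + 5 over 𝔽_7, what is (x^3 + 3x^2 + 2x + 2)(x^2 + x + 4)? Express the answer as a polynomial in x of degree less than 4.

Multiply in 𝔽_7[x]: (x^3 + 3x^2 + 2x + 2)·(x^2 + x + 4) = x^5 + 4x^4 + 2x^3 + 2x^2 + 3x + 1.
Reduce using x^4 ≡ 5x^3 + 6x^2 + 4x + 2 (mod x^4 + 2x^3 + x^2 + 3x + 5).
Reduced: 4x^3 + 4x^2 + 6x + 5.

4x^3 + 4x^2 + 6x + 5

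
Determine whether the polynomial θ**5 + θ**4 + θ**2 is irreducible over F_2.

No

Write f(θ) = θ**5 + θ**4 + θ**2.
Check for roots in F_2: f(0) = 0 → root; f(1) = 1.
f(0) = 0, so (θ) divides f(θ); f is reducible.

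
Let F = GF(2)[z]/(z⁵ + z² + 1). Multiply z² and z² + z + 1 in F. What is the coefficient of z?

Multiply in GF(2)[z]: (z²)·(z² + z + 1) = z⁴ + z³ + z².
Reduced: z⁴ + z³ + z².

0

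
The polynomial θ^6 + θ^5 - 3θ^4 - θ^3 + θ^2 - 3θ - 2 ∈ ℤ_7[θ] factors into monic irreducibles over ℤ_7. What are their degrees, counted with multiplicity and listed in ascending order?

1, 1, 1, 1, 2

Write f(θ) = θ^6 + θ^5 - 3θ^4 - θ^3 + θ^2 - 3θ - 2.
Linear factors from roots: (θ - 3), (θ + 2), (θ + 1).
Complete factorization: f(θ) = (θ + 1)·(θ - 3)·(θ + 2)^2·(θ^2 - θ - 1).
Factor degrees with multiplicity: 1 + 1 + 1 + 1 + 2 = 6.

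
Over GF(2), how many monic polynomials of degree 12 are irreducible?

By the necklace-counting formula, N_2(12) = (1/12) Σ_{d|12} μ(12/d)·2^d.
Divisors of 12: 1, 2, 3, 4, 6, 12; μ(12/d) for each: 0, 1, 0, -1, -1, 1.
Σ = 2^2 − 2^4 − 2^6 + 2^12 = 4020.
N = 4020/12 = 335.

335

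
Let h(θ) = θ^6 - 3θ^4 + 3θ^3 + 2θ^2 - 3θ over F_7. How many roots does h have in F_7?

Evaluate at each of the 7 elements of F_7:
h(0) = 0 → root; h(1) = 0 → root; h(2) = 0 → root; h(3) = 2; h(4) = 5; h(5) = 6; h(6) = 0 → root.
Roots: {0, 1, 2, 6}.

4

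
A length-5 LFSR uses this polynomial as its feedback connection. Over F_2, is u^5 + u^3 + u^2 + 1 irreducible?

No

Write f(u) = u^5 + u^3 + u^2 + 1.
Check for roots in F_2: f(0) = 1; f(1) = 0 → root.
f(1) = 0, so (u − 1) divides f(u); f is reducible.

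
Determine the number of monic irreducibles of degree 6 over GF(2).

The number of monic irreducibles of degree 6 over GF(2) is (1/6)·Σ_{d∣6} μ(6/d) 2^d.
Divisors of 6: 1, 2, 3, 6; μ(6/d) for each: 1, -1, -1, 1.
Σ = 2^1 − 2^2 − 2^3 + 2^6 = 54.
N = 54/6 = 9.

9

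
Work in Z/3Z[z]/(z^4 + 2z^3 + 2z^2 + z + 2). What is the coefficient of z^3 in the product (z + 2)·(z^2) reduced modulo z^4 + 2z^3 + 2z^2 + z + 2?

Multiply in Z/3Z[z]: (z + 2)·(z^2) = z^3 + 2z^2.
Reduced: z^3 + 2z^2.

1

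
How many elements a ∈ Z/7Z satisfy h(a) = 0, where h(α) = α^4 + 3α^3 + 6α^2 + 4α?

4

Evaluate at each of the 7 elements of Z/7Z:
h(0) = 0 → root; h(1) = 0 → root; h(2) = 2; h(3) = 4; h(4) = 0 → root; h(5) = 1; h(6) = 0 → root.
Roots: {0, 1, 4, 6}.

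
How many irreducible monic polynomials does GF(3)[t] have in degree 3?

By the necklace-counting formula, N_3(3) = (1/3) Σ_{d|3} μ(3/d)·3^d.
Divisors of 3: 1, 3; μ(3/d) for each: -1, 1.
Σ = − 3^1 + 3^3 = 24.
N = 24/3 = 8.

8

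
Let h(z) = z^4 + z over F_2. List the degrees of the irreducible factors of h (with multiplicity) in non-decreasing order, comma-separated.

1, 1, 2

Roots in F_2: h(0) = 0 → root; h(1) = 0 → root.
Linear factors from roots: (z), (z + 1).
Complete factorization: h(z) = (z)·(z + 1)·(z^2 + z + 1).
Factor degrees with multiplicity: 1 + 1 + 2 = 4.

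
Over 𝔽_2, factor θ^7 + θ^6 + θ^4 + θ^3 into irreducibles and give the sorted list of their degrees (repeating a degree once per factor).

1, 1, 1, 1, 1, 2

Write g(θ) = θ^7 + θ^6 + θ^4 + θ^3.
Roots in 𝔽_2: g(0) = 0 → root; g(1) = 0 → root.
Linear factors from roots: (θ), (θ + 1).
Complete factorization: g(θ) = (θ + 1)^2·(θ)^3·(θ^2 + θ + 1).
Factor degrees with multiplicity: 1 + 1 + 1 + 1 + 1 + 2 = 7.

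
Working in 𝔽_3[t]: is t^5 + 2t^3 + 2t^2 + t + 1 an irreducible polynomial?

Write P(t) = t^5 + 2t^3 + 2t^2 + t + 1.
Check for roots in 𝔽_3: P(0) = 1; P(1) = 1; P(2) = 2.
No roots, so no linear factors.
Monic irreducibles of degree 2 over GF(3): t^2 + 1, t^2 + t + 2, t^2 + 2t + 2.
None of them divide P (all give nonzero remainder).
No irreducible factor of degree ≤ 2 exists, so P is irreducible over GF(3).

Yes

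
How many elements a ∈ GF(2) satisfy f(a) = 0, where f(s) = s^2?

1

Evaluate at each of the 2 elements of GF(2):
f(0) = 0 → root; f(1) = 1.
Roots: {0}.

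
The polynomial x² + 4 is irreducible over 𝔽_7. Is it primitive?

Write f(x) = x² + 4.
|GF(7^2)^×| = 7^2 − 1 = 48. Prime factorization: 48 = 2^4·3.
f is primitive ⇔ x has order 48 in GF(7)[x]/(f), i.e. x^(48/q) ≠ 1 for each prime q | 48.
x^(24) mod f = 1
x^(16) mod f = 2.
Since x^(24) = 1, the order of x divides 24 < 48; not primitive.

No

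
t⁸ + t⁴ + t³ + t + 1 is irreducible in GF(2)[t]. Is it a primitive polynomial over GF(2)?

Write f(t) = t⁸ + t⁴ + t³ + t + 1.
|GF(2^8)^×| = 2^8 − 1 = 255. Prime factorization: 255 = 3·5·17.
f is primitive ⇔ t has order 255 in GF(2)[t]/(f), i.e. t^(255/q) ≠ 1 for each prime q | 255.
t^(85) mod f = t⁷ + t⁵ + t⁴ + t³ + t² + 1.
t^(51) mod f = 1
t^(15) mod f = t⁵ + t³ + t² + t + 1.
Since t^(51) = 1, the order of t divides 51 < 255; not primitive.

No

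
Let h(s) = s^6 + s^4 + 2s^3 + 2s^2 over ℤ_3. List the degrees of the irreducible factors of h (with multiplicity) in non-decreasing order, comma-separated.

1, 1, 1, 3

Roots in ℤ_3: h(0) = 0 → root; h(1) = 0 → root; h(2) = 2.
Linear factors from roots: (s), (s + 2).
Complete factorization: h(s) = (s + 2)·(s)^2·(s^3 + s^2 + 2s + 1).
Factor degrees with multiplicity: 1 + 1 + 1 + 3 = 6.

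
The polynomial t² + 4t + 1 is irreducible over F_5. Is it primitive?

Write f(t) = t² + 4t + 1.
|GF(5^2)^×| = 5^2 − 1 = 24. Prime factorization: 24 = 2^3·3.
f is primitive ⇔ t has order 24 in GF(5)[t]/(f), i.e. t^(24/q) ≠ 1 for each prime q | 24.
t^(12) mod f = 1
t^(8) mod f = t + 4.
Since t^(12) = 1, the order of t divides 12 < 24; not primitive.

No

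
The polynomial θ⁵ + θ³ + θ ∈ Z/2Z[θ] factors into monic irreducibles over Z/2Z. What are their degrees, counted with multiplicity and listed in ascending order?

Write f(θ) = θ⁵ + θ³ + θ.
Roots in Z/2Z: f(0) = 0 → root; f(1) = 1.
Linear factors from roots: (θ).
Complete factorization: f(θ) = (θ)·(θ² + θ + 1)^2.
Factor degrees with multiplicity: 1 + 2 + 2 = 5.

1, 2, 2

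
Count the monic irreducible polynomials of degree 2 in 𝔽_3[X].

3

The number of monic irreducibles of degree 2 over GF(3) is (1/2)·Σ_{d∣2} μ(2/d) 3^d.
Divisors of 2: 1, 2; μ(2/d) for each: -1, 1.
Σ = − 3^1 + 3^2 = 6.
N = 6/2 = 3.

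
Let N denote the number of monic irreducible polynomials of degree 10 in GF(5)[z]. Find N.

x^(5^10) − x is the product of all monic irreducibles of degree dividing 10; Möbius inversion gives N = (1/10) Σ μ(10/d)·5^d.
Divisors of 10: 1, 2, 5, 10; μ(10/d) for each: 1, -1, -1, 1.
Σ = 5^1 − 5^2 − 5^5 + 5^10 = 9762480.
N = 9762480/10 = 976248.

976248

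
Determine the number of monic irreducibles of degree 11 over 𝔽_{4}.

By the necklace-counting formula, N_4(11) = (1/11) Σ_{d|11} μ(11/d)·4^d.
Divisors of 11: 1, 11; μ(11/d) for each: -1, 1.
Σ = − 4^1 + 4^11 = 4194300.
N = 4194300/11 = 381300.

381300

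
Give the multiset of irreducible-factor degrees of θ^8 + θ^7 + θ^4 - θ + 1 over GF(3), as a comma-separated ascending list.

Write g(θ) = θ^8 + θ^7 + θ^4 - θ + 1.
Roots in GF(3): g(0) = 1; g(1) = 0 → root; g(2) = 0 → root.
Linear factors from roots: (θ - 1), (θ + 1).
Complete factorization: g(θ) = (θ + 1)^2·(θ - 1)^2·(θ^2 - θ - 1)^2.
Factor degrees with multiplicity: 1 + 1 + 1 + 1 + 2 + 2 = 8.

1, 1, 1, 1, 2, 2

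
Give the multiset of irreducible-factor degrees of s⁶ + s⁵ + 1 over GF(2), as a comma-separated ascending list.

6

Write h(s) = s⁶ + s⁵ + 1.
Roots in GF(2): h(0) = 1; h(1) = 1.
Complete factorization: h(s) = (s⁶ + s⁵ + 1).
Factor degrees with multiplicity: 6 = 6.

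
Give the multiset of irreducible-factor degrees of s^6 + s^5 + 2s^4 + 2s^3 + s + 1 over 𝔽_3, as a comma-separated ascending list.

1, 2, 3

Write f(s) = s^6 + s^5 + 2s^4 + 2s^3 + s + 1.
Roots in 𝔽_3: f(0) = 1; f(1) = 2; f(2) = 0 → root.
Linear factors from roots: (s + 1).
Complete factorization: f(s) = (s + 1)·(s^2 + 2s + 2)·(s^3 + s^2 + s + 2).
Factor degrees with multiplicity: 1 + 2 + 3 = 6.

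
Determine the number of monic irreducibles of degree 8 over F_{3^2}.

The number of monic irreducibles of degree 8 over GF(9) is (1/8)·Σ_{d∣8} μ(8/d) 9^d.
Divisors of 8: 1, 2, 4, 8; μ(8/d) for each: 0, 0, -1, 1.
Σ = − 9^4 + 9^8 = 43040160.
N = 43040160/8 = 5380020.

5380020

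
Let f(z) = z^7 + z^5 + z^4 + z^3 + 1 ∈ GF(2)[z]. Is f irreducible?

Check for roots in GF(2): f(0) = 1; f(1) = 1.
No roots, so no linear factors.
Monic irreducibles of degree 2 over GF(2): z^2 + z + 1.
None of them divide f (all give nonzero remainder).
Monic irreducibles of degree 3 over GF(2): z^3 + z + 1, z^3 + z^2 + 1.
None of them divide f (all give nonzero remainder).
No irreducible factor of degree ≤ 3 exists, so f is irreducible over GF(2).

Yes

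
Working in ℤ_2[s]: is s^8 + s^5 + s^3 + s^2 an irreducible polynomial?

Write g(s) = s^8 + s^5 + s^3 + s^2.
Check for roots in ℤ_2: g(0) = 0 → root; g(1) = 0 → root.
g(0) = 0, so (s) divides g(s); g is reducible.

No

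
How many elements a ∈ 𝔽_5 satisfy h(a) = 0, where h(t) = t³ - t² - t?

Evaluate at each of the 5 elements of 𝔽_5:
h(0) = 0 → root; h(1) = 4; h(2) = 2; h(3) = 0 → root; h(4) = 4.
Roots: {0, 3}.

2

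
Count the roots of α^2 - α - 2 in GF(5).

Write P(α) = α^2 - α - 2.
Evaluate at each of the 5 elements of GF(5):
P(0) = 3; P(1) = 3; P(2) = 0 → root; P(3) = 4; P(4) = 0 → root.
Roots: {2, 4}.

2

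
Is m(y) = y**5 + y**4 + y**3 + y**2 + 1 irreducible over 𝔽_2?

Yes

Check for roots in 𝔽_2: m(0) = 1; m(1) = 1.
No roots, so no linear factors.
Monic irreducibles of degree 2 over GF(2): y**2 + y + 1.
None of them divide m (all give nonzero remainder).
No irreducible factor of degree ≤ 2 exists, so m is irreducible over GF(2).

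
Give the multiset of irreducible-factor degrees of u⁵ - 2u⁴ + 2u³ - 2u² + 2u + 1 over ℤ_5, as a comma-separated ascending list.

Write f(u) = u⁵ - 2u⁴ + 2u³ - 2u² + 2u + 1.
Roots in ℤ_5: f(0) = 1; f(1) = 2; f(2) = 3; f(3) = 4; f(4) = 2.
Complete factorization: f(u) = (u⁵ - 2u⁴ + 2u³ - 2u² + 2u + 1).
Factor degrees with multiplicity: 5 = 5.

5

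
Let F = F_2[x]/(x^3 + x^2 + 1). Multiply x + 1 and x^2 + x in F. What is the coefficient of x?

1

Multiply in F_2[x]: (x + 1)·(x^2 + x) = x^3 + x.
Reduce using x^3 ≡ x^2 + 1 (mod x^3 + x^2 + 1).
Reduced: x^2 + x + 1.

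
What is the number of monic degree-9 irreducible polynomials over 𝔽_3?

Gauss's count: N_{3}(9) = (1/9) Σ_{d|9} μ(9/d)·3^d.
Divisors of 9: 1, 3, 9; μ(9/d) for each: 0, -1, 1.
Σ = − 3^3 + 3^9 = 19656.
N = 19656/9 = 2184.

2184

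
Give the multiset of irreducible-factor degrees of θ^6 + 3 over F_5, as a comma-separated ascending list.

2, 2, 2

Write f(θ) = θ^6 + 3.
Roots in F_5: f(0) = 3; f(1) = 4; f(2) = 2; f(3) = 2; f(4) = 4.
Complete factorization: f(θ) = (θ^2 + 2)·(θ^2 + θ + 2)·(θ^2 + 4θ + 2).
Factor degrees with multiplicity: 2 + 2 + 2 = 6.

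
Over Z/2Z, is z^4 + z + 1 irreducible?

Yes

Write P(z) = z^4 + z + 1.
Check for roots in Z/2Z: P(0) = 1; P(1) = 1.
No roots, so no linear factors.
Monic irreducibles of degree 2 over GF(2): z^2 + z + 1.
None of them divide P (all give nonzero remainder).
No irreducible factor of degree ≤ 2 exists, so P is irreducible over GF(2).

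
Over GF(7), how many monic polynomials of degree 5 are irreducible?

The number of monic irreducibles of degree 5 over GF(7) is (1/5)·Σ_{d∣5} μ(5/d) 7^d.
Divisors of 5: 1, 5; μ(5/d) for each: -1, 1.
Σ = − 7^1 + 7^5 = 16800.
N = 16800/5 = 3360.

3360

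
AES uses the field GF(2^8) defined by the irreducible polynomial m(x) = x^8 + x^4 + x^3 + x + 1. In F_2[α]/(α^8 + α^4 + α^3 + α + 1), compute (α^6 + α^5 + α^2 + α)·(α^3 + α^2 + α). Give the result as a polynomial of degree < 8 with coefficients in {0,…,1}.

Multiply in F_2[α]: (α^6 + α^5 + α^2 + α)·(α^3 + α^2 + α) = α^9 + α^6 + α^5 + α^2.
Reduce using α^8 ≡ α^4 + α^3 + α + 1 (mod α^8 + α^4 + α^3 + α + 1).
Reduced: α^6 + α^4 + α.

α^6 + α^4 + α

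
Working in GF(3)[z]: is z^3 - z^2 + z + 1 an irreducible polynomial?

Write f(z) = z^3 - z^2 + z + 1.
Check for roots in GF(3): f(0) = 1; f(1) = 2; f(2) = 1.
No roots. A degree-3 polynomial over a field with no linear factor is irreducible.

Yes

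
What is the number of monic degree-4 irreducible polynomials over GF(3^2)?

1620

x^(9^4) − x is the product of all monic irreducibles of degree dividing 4; Möbius inversion gives N = (1/4) Σ μ(4/d)·9^d.
Divisors of 4: 1, 2, 4; μ(4/d) for each: 0, -1, 1.
Σ = − 9^2 + 9^4 = 6480.
N = 6480/4 = 1620.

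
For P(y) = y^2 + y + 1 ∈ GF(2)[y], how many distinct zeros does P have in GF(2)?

Evaluate at each of the 2 elements of GF(2):
P(0) = 1; P(1) = 1.
No element is a root.

0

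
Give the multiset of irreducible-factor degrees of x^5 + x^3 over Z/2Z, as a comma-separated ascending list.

1, 1, 1, 1, 1

Write f(x) = x^5 + x^3.
Roots in Z/2Z: f(0) = 0 → root; f(1) = 0 → root.
Linear factors from roots: (x), (x + 1).
Complete factorization: f(x) = (x + 1)^2·(x)^3.
Factor degrees with multiplicity: 1 + 1 + 1 + 1 + 1 = 5.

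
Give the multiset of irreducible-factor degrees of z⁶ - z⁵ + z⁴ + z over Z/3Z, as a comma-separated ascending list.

Write h(z) = z⁶ - z⁵ + z⁴ + z.
Roots in Z/3Z: h(0) = 0 → root; h(1) = 2; h(2) = 2.
Linear factors from roots: (z).
Complete factorization: h(z) = (z)·(z² + 1)·(z³ - z² + 1).
Factor degrees with multiplicity: 1 + 2 + 3 = 6.

1, 2, 3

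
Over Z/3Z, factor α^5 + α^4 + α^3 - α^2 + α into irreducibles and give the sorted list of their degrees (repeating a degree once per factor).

Write h(α) = α^5 + α^4 + α^3 - α^2 + α.
Roots in Z/3Z: h(0) = 0 → root; h(1) = 0 → root; h(2) = 0 → root.
Linear factors from roots: (α), (α - 1), (α + 1).
Complete factorization: h(α) = (α)·(α + 1)·(α - 1)·(α^2 + α - 1).
Factor degrees with multiplicity: 1 + 1 + 1 + 2 = 5.

1, 1, 1, 2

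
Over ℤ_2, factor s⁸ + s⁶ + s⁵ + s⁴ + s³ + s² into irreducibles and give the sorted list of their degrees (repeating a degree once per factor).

Write g(s) = s⁸ + s⁶ + s⁵ + s⁴ + s³ + s².
Roots in ℤ_2: g(0) = 0 → root; g(1) = 0 → root.
Linear factors from roots: (s), (s + 1).
Complete factorization: g(s) = (s)^2·(s + 1)^2·(s⁴ + s + 1).
Factor degrees with multiplicity: 1 + 1 + 1 + 1 + 4 = 8.

1, 1, 1, 1, 4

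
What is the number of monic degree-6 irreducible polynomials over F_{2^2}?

x^(4^6) − x is the product of all monic irreducibles of degree dividing 6; Möbius inversion gives N = (1/6) Σ μ(6/d)·4^d.
Divisors of 6: 1, 2, 3, 6; μ(6/d) for each: 1, -1, -1, 1.
Σ = 4^1 − 4^2 − 4^3 + 4^6 = 4020.
N = 4020/6 = 670.

670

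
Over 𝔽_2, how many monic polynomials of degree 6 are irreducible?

9

Gauss's count: N_{2}(6) = (1/6) Σ_{d|6} μ(6/d)·2^d.
Divisors of 6: 1, 2, 3, 6; μ(6/d) for each: 1, -1, -1, 1.
Σ = 2^1 − 2^2 − 2^3 + 2^6 = 54.
N = 54/6 = 9.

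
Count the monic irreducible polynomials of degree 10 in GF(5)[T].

976248

x^(5^10) − x is the product of all monic irreducibles of degree dividing 10; Möbius inversion gives N = (1/10) Σ μ(10/d)·5^d.
Divisors of 10: 1, 2, 5, 10; μ(10/d) for each: 1, -1, -1, 1.
Σ = 5^1 − 5^2 − 5^5 + 5^10 = 9762480.
N = 9762480/10 = 976248.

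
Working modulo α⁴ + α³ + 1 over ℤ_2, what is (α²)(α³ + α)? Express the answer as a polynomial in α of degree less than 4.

α + 1

Multiply in ℤ_2[α]: (α²)·(α³ + α) = α⁵ + α³.
Reduce using α⁴ ≡ α³ + 1 (mod α⁴ + α³ + 1).
Reduced: α + 1.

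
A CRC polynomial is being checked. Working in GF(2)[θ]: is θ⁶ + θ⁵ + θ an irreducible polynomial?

No

Write h(θ) = θ⁶ + θ⁵ + θ.
Check for roots in GF(2): h(0) = 0 → root; h(1) = 1.
h(0) = 0, so (θ) divides h(θ); h is reducible.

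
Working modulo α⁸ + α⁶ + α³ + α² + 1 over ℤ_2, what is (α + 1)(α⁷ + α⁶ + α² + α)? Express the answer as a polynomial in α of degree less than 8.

α^2 + α + 1

Multiply in ℤ_2[α]: (α + 1)·(α⁷ + α⁶ + α² + α) = α⁸ + α⁶ + α³ + α.
Reduce using α⁸ ≡ α⁶ + α³ + α² + 1 (mod α⁸ + α⁶ + α³ + α² + 1).
Reduced: α² + α + 1.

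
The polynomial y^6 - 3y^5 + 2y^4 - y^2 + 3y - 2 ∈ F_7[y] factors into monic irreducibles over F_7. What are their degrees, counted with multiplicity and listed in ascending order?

1, 1, 1, 1, 2

Write g(y) = y^6 - 3y^5 + 2y^4 - y^2 + 3y - 2.
Linear factors from roots: (y - 1), (y - 2), (y + 1).
Complete factorization: g(y) = (y + 1)·(y - 2)·(y - 1)^2·(y^2 + 1).
Factor degrees with multiplicity: 1 + 1 + 1 + 1 + 2 = 6.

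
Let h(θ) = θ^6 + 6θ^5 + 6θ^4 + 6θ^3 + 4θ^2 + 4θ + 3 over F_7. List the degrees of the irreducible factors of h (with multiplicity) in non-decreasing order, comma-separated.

1, 1, 2, 2

Linear factors from roots: (θ + 5), (θ + 3).
Complete factorization: h(θ) = (θ + 3)·(θ + 5)·(θ^2 + θ + 4)·(θ^2 + 4θ + 6).
Factor degrees with multiplicity: 1 + 1 + 2 + 2 = 6.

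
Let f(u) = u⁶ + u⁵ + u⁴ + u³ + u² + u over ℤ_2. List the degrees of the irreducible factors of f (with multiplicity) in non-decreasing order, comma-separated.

Roots in ℤ_2: f(0) = 0 → root; f(1) = 0 → root.
Linear factors from roots: (u), (u + 1).
Complete factorization: f(u) = (u)·(u + 1)·(u² + u + 1)^2.
Factor degrees with multiplicity: 1 + 1 + 2 + 2 = 6.

1, 1, 2, 2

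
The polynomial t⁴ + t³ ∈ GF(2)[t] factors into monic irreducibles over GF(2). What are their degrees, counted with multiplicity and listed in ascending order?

1, 1, 1, 1

Write f(t) = t⁴ + t³.
Roots in GF(2): f(0) = 0 → root; f(1) = 0 → root.
Linear factors from roots: (t), (t + 1).
Complete factorization: f(t) = (t + 1)·(t)^3.
Factor degrees with multiplicity: 1 + 1 + 1 + 1 = 4.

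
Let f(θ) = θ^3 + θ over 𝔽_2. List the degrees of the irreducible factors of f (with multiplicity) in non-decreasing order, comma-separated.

Roots in 𝔽_2: f(0) = 0 → root; f(1) = 0 → root.
Linear factors from roots: (θ), (θ + 1).
Complete factorization: f(θ) = (θ)·(θ + 1)^2.
Factor degrees with multiplicity: 1 + 1 + 1 = 3.

1, 1, 1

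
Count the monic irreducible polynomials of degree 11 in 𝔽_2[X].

186

By the necklace-counting formula, N_2(11) = (1/11) Σ_{d|11} μ(11/d)·2^d.
Divisors of 11: 1, 11; μ(11/d) for each: -1, 1.
Σ = − 2^1 + 2^11 = 2046.
N = 2046/11 = 186.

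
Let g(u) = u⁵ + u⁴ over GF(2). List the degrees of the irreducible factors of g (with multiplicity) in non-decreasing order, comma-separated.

Roots in GF(2): g(0) = 0 → root; g(1) = 0 → root.
Linear factors from roots: (u), (u + 1).
Complete factorization: g(u) = (u + 1)·(u)^4.
Factor degrees with multiplicity: 1 + 1 + 1 + 1 + 1 = 5.

1, 1, 1, 1, 1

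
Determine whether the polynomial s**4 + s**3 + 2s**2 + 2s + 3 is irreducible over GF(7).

Yes

Write h(s) = s**4 + s**3 + 2s**2 + 2s + 3.
Check for roots in GF(7): h(0) = 3; h(1) = 2; h(2) = 4; h(3) = 2; h(4) = 6; h(5) = 1; h(6) = 3.
No roots, so no linear factors.
Degree-2 irreducible divisors: test the 21 monic irreducibles of degree 2 over GF(7).
None of them divide h (all give nonzero remainder).
No irreducible factor of degree ≤ 2 exists, so h is irreducible over GF(7).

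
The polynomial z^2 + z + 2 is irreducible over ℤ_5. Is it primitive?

Yes

Write f(z) = z^2 + z + 2.
|GF(5^2)^×| = 5^2 − 1 = 24. Prime factorization: 24 = 2^3·3.
f is primitive ⇔ z has order 24 in GF(5)[z]/(f), i.e. z^(24/q) ≠ 1 for each prime q | 24.
z^(12) mod f = 4.
z^(8) mod f = 3z + 1.
None equal 1, so z has full order 24; f is primitive.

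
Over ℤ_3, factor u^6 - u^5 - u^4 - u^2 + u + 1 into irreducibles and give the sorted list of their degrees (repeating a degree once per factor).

Write g(u) = u^6 - u^5 - u^4 - u^2 + u + 1.
Roots in ℤ_3: g(0) = 1; g(1) = 0 → root; g(2) = 0 → root.
Linear factors from roots: (u - 1), (u + 1).
Complete factorization: g(u) = (u + 1)·(u - 1)·(u^2 + 1)·(u^2 - u - 1).
Factor degrees with multiplicity: 1 + 1 + 2 + 2 = 6.

1, 1, 2, 2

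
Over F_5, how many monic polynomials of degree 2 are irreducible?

10

The number of monic irreducibles of degree 2 over GF(5) is (1/2)·Σ_{d∣2} μ(2/d) 5^d.
Divisors of 2: 1, 2; μ(2/d) for each: -1, 1.
Σ = − 5^1 + 5^2 = 20.
N = 20/2 = 10.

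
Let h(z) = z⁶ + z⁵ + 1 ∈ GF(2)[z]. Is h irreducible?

Yes

Check for roots in GF(2): h(0) = 1; h(1) = 1.
No roots, so no linear factors.
Monic irreducibles of degree 2 over GF(2): z² + z + 1.
None of them divide h (all give nonzero remainder).
Monic irreducibles of degree 3 over GF(2): z³ + z + 1, z³ + z² + 1.
None of them divide h (all give nonzero remainder).
No irreducible factor of degree ≤ 3 exists, so h is irreducible over GF(2).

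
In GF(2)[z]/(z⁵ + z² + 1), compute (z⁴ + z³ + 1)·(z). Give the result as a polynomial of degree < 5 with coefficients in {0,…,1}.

z^4 + z^2 + z + 1

Multiply in GF(2)[z]: (z⁴ + z³ + 1)·(z) = z⁵ + z⁴ + z.
Reduce using z⁵ ≡ z² + 1 (mod z⁵ + z² + 1).
Reduced: z⁴ + z² + z + 1.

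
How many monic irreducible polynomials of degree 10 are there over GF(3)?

x^(3^10) − x is the product of all monic irreducibles of degree dividing 10; Möbius inversion gives N = (1/10) Σ μ(10/d)·3^d.
Divisors of 10: 1, 2, 5, 10; μ(10/d) for each: 1, -1, -1, 1.
Σ = 3^1 − 3^2 − 3^5 + 3^10 = 58800.
N = 58800/10 = 5880.

5880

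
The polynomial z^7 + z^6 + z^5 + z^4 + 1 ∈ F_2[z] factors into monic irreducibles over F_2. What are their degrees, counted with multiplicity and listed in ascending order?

Write g(z) = z^7 + z^6 + z^5 + z^4 + 1.
Roots in F_2: g(0) = 1; g(1) = 1.
Complete factorization: g(z) = (z^7 + z^6 + z^5 + z^4 + 1).
Factor degrees with multiplicity: 7 = 7.

7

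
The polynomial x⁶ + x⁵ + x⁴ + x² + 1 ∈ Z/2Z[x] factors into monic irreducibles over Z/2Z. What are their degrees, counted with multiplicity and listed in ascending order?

6

Write f(x) = x⁶ + x⁵ + x⁴ + x² + 1.
Roots in Z/2Z: f(0) = 1; f(1) = 1.
Complete factorization: f(x) = (x⁶ + x⁵ + x⁴ + x² + 1).
Factor degrees with multiplicity: 6 = 6.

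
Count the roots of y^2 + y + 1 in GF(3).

1

Write P(y) = y^2 + y + 1.
Evaluate at each of the 3 elements of GF(3):
P(0) = 1; P(1) = 0 → root; P(2) = 1.
Roots: {1}.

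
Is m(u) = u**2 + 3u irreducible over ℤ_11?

No

Check each element of ℤ_11 for a root: m(0)=0, m(1)=4, m(2)=10, m(3)=7, m(4)=6, m(5)=7, m(6)=10, m(7)=4, m(8)=0, m(9)=9, m(10)=9.
m(0) = 0, so (u) divides m(u); m is reducible.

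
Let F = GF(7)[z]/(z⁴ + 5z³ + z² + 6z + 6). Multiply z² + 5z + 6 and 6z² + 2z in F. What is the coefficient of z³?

Multiply in GF(7)[z]: (z² + 5z + 6)·(6z² + 2z) = 6z⁴ + 4z³ + 4z² + 5z.
Reduce using z⁴ ≡ 2z³ + 6z² + z + 1 (mod z⁴ + 5z³ + z² + 6z + 6).
Reduced: 2z³ + 5z² + 4z + 6.

2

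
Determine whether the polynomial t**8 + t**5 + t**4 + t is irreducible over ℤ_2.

No

Write f(t) = t**8 + t**5 + t**4 + t.
Check for roots in ℤ_2: f(0) = 0 → root; f(1) = 0 → root.
f(0) = 0, so (t) divides f(t); f is reducible.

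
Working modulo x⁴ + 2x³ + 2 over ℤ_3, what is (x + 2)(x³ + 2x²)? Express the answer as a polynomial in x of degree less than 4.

2x^3 + x^2 + 1

Multiply in ℤ_3[x]: (x + 2)·(x³ + 2x²) = x⁴ + x³ + x².
Reduce using x⁴ ≡ x³ + 1 (mod x⁴ + 2x³ + 2).
Reduced: 2x³ + x² + 1.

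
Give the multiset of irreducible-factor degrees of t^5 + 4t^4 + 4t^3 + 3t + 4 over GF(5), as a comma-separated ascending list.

Write h(t) = t^5 + 4t^4 + 4t^3 + 3t + 4.
Roots in GF(5): h(0) = 4; h(1) = 1; h(2) = 3; h(3) = 3; h(4) = 0 → root.
Linear factors from roots: (t + 1).
Complete factorization: h(t) = (t + 1)·(t^2 + 3)·(t^2 + 3t + 3).
Factor degrees with multiplicity: 1 + 2 + 2 = 5.

1, 2, 2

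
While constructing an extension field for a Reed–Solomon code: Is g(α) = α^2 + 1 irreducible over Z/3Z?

Yes

Check for roots in Z/3Z: g(0) = 1; g(1) = 2; g(2) = 2.
No roots. A degree-2 polynomial over a field with no linear factor is irreducible.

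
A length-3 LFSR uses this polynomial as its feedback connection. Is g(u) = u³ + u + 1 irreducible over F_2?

Yes

Check for roots in F_2: g(0) = 1; g(1) = 1.
No roots. A degree-3 polynomial over a field with no linear factor is irreducible.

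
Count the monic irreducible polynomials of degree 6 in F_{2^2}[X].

670

Gauss's count: N_{4}(6) = (1/6) Σ_{d|6} μ(6/d)·4^d.
Divisors of 6: 1, 2, 3, 6; μ(6/d) for each: 1, -1, -1, 1.
Σ = 4^1 − 4^2 − 4^3 + 4^6 = 4020.
N = 4020/6 = 670.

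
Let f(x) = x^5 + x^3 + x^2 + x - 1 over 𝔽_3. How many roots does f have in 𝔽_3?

2

Evaluate at each of the 3 elements of 𝔽_3:
f(0) = 2; f(1) = 0 → root; f(2) = 0 → root.
Roots: {1, 2}.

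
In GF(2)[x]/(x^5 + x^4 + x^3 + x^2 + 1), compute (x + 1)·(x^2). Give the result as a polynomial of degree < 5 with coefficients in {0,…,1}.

x^3 + x^2

Multiply in GF(2)[x]: (x + 1)·(x^2) = x^3 + x^2.
Reduced: x^3 + x^2.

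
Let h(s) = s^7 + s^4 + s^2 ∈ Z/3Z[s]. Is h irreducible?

Check for roots in Z/3Z: h(0) = 0 → root; h(1) = 0 → root; h(2) = 1.
h(0) = 0, so (s) divides h(s); h is reducible.

No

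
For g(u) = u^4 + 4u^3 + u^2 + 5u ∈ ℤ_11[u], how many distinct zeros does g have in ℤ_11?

Evaluate at each of the 11 elements of ℤ_11:
g(0) = 0 → root; g(1) = 0 → root; g(2) = 7; g(3) = 4; g(4) = 9; g(5) = 9; g(6) = 4; g(7) = 7; g(8) = 0 → root; g(9) = 0 → root; g(10) = 4.
Roots: {0, 1, 8, 9}.

4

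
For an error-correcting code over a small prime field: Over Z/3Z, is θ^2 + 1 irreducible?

Yes

Write g(θ) = θ^2 + 1.
Check for roots in Z/3Z: g(0) = 1; g(1) = 2; g(2) = 2.
No roots. A degree-2 polynomial over a field with no linear factor is irreducible.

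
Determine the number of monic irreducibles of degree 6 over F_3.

116

x^(3^6) − x is the product of all monic irreducibles of degree dividing 6; Möbius inversion gives N = (1/6) Σ μ(6/d)·3^d.
Divisors of 6: 1, 2, 3, 6; μ(6/d) for each: 1, -1, -1, 1.
Σ = 3^1 − 3^2 − 3^3 + 3^6 = 696.
N = 696/6 = 116.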